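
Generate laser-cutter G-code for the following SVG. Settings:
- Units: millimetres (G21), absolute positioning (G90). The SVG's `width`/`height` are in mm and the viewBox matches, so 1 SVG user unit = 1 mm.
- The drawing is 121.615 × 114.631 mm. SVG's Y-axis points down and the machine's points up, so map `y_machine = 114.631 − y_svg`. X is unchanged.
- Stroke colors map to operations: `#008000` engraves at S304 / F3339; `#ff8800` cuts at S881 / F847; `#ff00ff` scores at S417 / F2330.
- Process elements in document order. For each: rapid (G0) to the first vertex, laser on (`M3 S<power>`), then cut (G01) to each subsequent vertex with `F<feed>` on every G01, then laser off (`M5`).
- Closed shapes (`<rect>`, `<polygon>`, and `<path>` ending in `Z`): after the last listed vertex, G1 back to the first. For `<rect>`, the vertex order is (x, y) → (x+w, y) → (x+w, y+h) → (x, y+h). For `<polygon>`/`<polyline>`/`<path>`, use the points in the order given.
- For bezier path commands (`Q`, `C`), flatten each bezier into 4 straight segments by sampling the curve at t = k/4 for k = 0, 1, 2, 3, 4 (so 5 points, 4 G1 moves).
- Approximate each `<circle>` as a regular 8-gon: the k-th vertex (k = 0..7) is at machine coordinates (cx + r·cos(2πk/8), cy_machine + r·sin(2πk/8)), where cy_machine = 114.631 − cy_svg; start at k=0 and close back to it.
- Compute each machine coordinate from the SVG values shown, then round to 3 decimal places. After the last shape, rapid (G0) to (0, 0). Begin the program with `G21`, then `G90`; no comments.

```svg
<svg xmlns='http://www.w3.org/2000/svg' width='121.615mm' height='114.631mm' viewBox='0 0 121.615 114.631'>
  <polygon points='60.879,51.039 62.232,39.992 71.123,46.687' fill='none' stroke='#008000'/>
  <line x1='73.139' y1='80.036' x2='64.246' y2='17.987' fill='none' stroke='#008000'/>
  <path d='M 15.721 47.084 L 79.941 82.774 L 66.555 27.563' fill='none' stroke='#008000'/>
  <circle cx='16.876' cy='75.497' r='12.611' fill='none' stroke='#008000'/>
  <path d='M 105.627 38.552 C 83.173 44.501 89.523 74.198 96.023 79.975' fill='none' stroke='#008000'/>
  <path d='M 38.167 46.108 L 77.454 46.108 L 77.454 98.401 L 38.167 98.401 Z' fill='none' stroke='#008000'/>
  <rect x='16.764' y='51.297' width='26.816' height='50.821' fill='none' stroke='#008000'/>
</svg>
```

G21
G90
G0 X60.879 Y63.592
M3 S304
G01 X62.232 Y74.639 F3339
G01 X71.123 Y67.944 F3339
G01 X60.879 Y63.592 F3339
M5
G0 X73.139 Y34.595
M3 S304
G01 X64.246 Y96.644 F3339
M5
G0 X15.721 Y67.547
M3 S304
G01 X79.941 Y31.857 F3339
G01 X66.555 Y87.068 F3339
M5
G0 X29.487 Y39.134
M3 S304
G01 X25.793 Y48.051 F3339
G01 X16.876 Y51.745 F3339
G01 X7.959 Y48.051 F3339
G01 X4.265 Y39.134 F3339
G01 X7.959 Y30.217 F3339
G01 X16.876 Y26.523 F3339
G01 X25.793 Y30.217 F3339
G01 X29.487 Y39.134 F3339
M5
G0 X105.627 Y76.079
M3 S304
G01 X93.740 Y67.909 F3339
G01 X89.967 Y55.303 F3339
G01 X91.624 Y42.729 F3339
G01 X96.023 Y34.656 F3339
M5
G0 X38.167 Y68.523
M3 S304
G01 X77.454 Y68.523 F3339
G01 X77.454 Y16.230 F3339
G01 X38.167 Y16.230 F3339
G01 X38.167 Y68.523 F3339
M5
G0 X16.764 Y63.334
M3 S304
G01 X43.580 Y63.334 F3339
G01 X43.580 Y12.513 F3339
G01 X16.764 Y12.513 F3339
G01 X16.764 Y63.334 F3339
M5
G0 X0.000 Y0.000

1 u = 1 mm; y_m = 114.631 − y.

[1] `<polygon>` regular polygon, #008000→engrave S304 F3339: (60.879,63.592) → (62.232,74.639) → (71.123,67.944) → (60.879,63.592) (closed)

[2] `<line>` line segment, #008000→engrave S304 F3339: (73.139,34.595) → (64.246,96.644)

[3] `<path>` open polyline, #008000→engrave S304 F3339: (15.721,67.547) → (79.941,31.857) → (66.555,87.068)

[4] `<circle>` circle, #008000→engrave S304 F3339: (29.487,39.134) → (25.793,48.051) → (16.876,51.745) → (7.959,48.051) → (4.265,39.134) → (7.959,30.217) → (16.876,26.523) → (25.793,30.217) → (29.487,39.134) (closed)

[5] `<path>` cubic bezier, #008000→engrave S304 F3339: (105.627,76.079) → (93.740,67.909) → (89.967,55.303) → (91.624,42.729) → (96.023,34.656)

[6] `<path>` rectangle, #008000→engrave S304 F3339: (38.167,68.523) → (77.454,68.523) → (77.454,16.230) → (38.167,16.230) → (38.167,68.523) (closed)

[7] `<rect>` rectangle, #008000→engrave S304 F3339: (16.764,63.334) → (43.580,63.334) → (43.580,12.513) → (16.764,12.513) → (16.764,63.334) (closed)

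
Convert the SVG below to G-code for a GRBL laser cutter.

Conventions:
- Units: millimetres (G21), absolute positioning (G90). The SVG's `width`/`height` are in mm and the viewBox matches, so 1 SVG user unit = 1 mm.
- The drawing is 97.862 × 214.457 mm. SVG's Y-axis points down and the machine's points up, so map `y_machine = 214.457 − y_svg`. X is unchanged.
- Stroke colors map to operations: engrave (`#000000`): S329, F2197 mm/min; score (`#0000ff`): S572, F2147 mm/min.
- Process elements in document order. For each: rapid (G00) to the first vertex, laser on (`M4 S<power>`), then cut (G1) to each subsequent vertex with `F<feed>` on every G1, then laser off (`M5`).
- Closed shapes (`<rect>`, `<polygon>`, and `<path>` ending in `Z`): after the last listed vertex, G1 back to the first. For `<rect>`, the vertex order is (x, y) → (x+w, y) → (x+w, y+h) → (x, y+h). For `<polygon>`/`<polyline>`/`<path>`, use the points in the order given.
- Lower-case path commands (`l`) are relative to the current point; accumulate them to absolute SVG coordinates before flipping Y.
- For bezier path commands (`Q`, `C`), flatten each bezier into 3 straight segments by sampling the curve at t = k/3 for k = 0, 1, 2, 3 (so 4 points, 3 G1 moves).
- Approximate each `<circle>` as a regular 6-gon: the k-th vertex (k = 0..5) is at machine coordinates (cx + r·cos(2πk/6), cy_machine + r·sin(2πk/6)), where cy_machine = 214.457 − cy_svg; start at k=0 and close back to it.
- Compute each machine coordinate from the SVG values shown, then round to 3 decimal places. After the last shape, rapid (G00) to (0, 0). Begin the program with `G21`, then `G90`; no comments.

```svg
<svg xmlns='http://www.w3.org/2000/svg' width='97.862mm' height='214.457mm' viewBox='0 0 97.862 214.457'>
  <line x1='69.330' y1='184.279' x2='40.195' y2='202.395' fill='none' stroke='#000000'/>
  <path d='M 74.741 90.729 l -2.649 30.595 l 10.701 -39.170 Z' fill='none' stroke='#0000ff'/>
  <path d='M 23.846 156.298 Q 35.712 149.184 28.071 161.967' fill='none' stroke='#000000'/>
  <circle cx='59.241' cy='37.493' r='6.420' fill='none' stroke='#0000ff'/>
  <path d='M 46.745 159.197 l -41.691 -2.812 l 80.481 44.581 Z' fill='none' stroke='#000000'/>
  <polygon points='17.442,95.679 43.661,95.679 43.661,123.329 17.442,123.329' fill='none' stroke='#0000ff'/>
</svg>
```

Since the viewBox matches the mm dimensions, user units are millimetres directly. The only transform is the Y-flip y_m = 214.457 − y_svg.

Shape 1 is a line segment drawn with `<line>`. Its stroke #000000 means engrave at S329, F2197. After flipping Y the toolpath is (69.330,30.178) → (40.195,12.062).

Shape 2 is a closed polygon drawn with `<path>`. Its stroke #0000ff means score at S572, F2147. After flipping Y the toolpath is (74.741,123.728) → (72.092,93.133) → (82.793,132.303) → (74.741,123.728), returning to the start.

Shape 3 is a quadratic bezier drawn with `<path>`. Its stroke #000000 means engrave at S329, F2197. After flipping Y the toolpath is (23.846,58.159) → (29.589,60.691) → (30.998,58.801) → (28.071,52.490).

Shape 4 is a circle drawn with `<circle>`. Its stroke #0000ff means score at S572, F2147. After flipping Y the toolpath is (65.661,176.964) → (62.451,182.524) → (56.031,182.524) → (52.821,176.964) → (56.031,171.404) → (62.451,171.404) → (65.661,176.964), returning to the start.

Shape 5 is a closed polygon drawn with `<path>`. Its stroke #000000 means engrave at S329, F2197. After flipping Y the toolpath is (46.745,55.260) → (5.054,58.072) → (85.535,13.491) → (46.745,55.260), returning to the start.

Shape 6 is a rectangle drawn with `<polygon>`. Its stroke #0000ff means score at S572, F2147. After flipping Y the toolpath is (17.442,118.778) → (43.661,118.778) → (43.661,91.128) → (17.442,91.128) → (17.442,118.778), returning to the start.

G21
G90
G00 X69.330 Y30.178
M4 S329
G1 X40.195 Y12.062 F2197
M5
G00 X74.741 Y123.728
M4 S572
G1 X72.092 Y93.133 F2147
G1 X82.793 Y132.303 F2147
G1 X74.741 Y123.728 F2147
M5
G00 X23.846 Y58.159
M4 S329
G1 X29.589 Y60.691 F2197
G1 X30.998 Y58.801 F2197
G1 X28.071 Y52.490 F2197
M5
G00 X65.661 Y176.964
M4 S572
G1 X62.451 Y182.524 F2147
G1 X56.031 Y182.524 F2147
G1 X52.821 Y176.964 F2147
G1 X56.031 Y171.404 F2147
G1 X62.451 Y171.404 F2147
G1 X65.661 Y176.964 F2147
M5
G00 X46.745 Y55.260
M4 S329
G1 X5.054 Y58.072 F2197
G1 X85.535 Y13.491 F2197
G1 X46.745 Y55.260 F2197
M5
G00 X17.442 Y118.778
M4 S572
G1 X43.661 Y118.778 F2147
G1 X43.661 Y91.128 F2147
G1 X17.442 Y91.128 F2147
G1 X17.442 Y118.778 F2147
M5
G00 X0.000 Y0.000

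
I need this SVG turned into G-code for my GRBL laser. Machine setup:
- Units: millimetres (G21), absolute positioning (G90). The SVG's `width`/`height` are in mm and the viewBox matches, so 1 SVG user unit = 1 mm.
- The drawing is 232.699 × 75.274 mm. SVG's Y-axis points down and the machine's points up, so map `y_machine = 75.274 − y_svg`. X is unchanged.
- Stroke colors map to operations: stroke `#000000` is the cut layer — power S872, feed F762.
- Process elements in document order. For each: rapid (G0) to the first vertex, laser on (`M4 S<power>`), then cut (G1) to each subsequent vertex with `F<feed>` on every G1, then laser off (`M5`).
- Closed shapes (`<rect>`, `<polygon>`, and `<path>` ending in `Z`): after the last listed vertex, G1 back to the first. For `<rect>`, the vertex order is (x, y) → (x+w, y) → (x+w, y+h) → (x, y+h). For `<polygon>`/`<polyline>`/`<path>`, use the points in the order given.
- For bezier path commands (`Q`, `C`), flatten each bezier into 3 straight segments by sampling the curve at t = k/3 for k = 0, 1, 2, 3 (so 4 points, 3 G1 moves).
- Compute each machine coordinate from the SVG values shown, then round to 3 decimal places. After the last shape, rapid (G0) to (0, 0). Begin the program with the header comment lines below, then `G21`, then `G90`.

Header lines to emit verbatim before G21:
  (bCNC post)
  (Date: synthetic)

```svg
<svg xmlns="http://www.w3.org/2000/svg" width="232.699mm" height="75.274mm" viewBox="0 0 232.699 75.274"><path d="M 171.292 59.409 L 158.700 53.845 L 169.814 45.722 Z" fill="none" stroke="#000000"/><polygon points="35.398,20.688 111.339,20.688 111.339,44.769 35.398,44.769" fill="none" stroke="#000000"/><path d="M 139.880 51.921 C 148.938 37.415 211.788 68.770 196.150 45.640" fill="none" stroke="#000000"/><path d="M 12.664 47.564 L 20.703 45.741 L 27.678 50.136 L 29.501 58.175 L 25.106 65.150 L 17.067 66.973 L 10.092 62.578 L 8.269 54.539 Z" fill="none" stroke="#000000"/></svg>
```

(bCNC post)
(Date: synthetic)
G21
G90
G0 X171.292 Y15.865
M4 S872
G1 X158.700 Y21.429 F762
G1 X169.814 Y29.552 F762
G1 X171.292 Y15.865 F762
M5
G0 X35.398 Y54.586
M4 S872
G1 X111.339 Y54.586 F762
G1 X111.339 Y30.505 F762
G1 X35.398 Y30.505 F762
G1 X35.398 Y54.586 F762
M5
G0 X139.880 Y23.353
M4 S872
G1 X161.969 Y26.289 F762
G1 X190.525 Y20.949 F762
G1 X196.150 Y29.634 F762
M5
G0 X12.664 Y27.710
M4 S872
G1 X20.703 Y29.533 F762
G1 X27.678 Y25.138 F762
G1 X29.501 Y17.099 F762
G1 X25.106 Y10.124 F762
G1 X17.067 Y8.301 F762
G1 X10.092 Y12.696 F762
G1 X8.269 Y20.735 F762
G1 X12.664 Y27.710 F762
M5
G0 X0.000 Y0.000

1 u = 1 mm; y_m = 75.274 − y.

[1] `<path>` regular polygon, #000000→cut S872 F762: (171.292,15.865) → (158.700,21.429) → (169.814,29.552) → (171.292,15.865) (closed)

[2] `<polygon>` rectangle, #000000→cut S872 F762: (35.398,54.586) → (111.339,54.586) → (111.339,30.505) → (35.398,30.505) → (35.398,54.586) (closed)

[3] `<path>` cubic bezier, #000000→cut S872 F762: (139.880,23.353) → (161.969,26.289) → (190.525,20.949) → (196.150,29.634)

[4] `<path>` regular polygon, #000000→cut S872 F762: (12.664,27.710) → (20.703,29.533) → (27.678,25.138) → (29.501,17.099) → (25.106,10.124) → (17.067,8.301) → (10.092,12.696) → (8.269,20.735) → (12.664,27.710) (closed)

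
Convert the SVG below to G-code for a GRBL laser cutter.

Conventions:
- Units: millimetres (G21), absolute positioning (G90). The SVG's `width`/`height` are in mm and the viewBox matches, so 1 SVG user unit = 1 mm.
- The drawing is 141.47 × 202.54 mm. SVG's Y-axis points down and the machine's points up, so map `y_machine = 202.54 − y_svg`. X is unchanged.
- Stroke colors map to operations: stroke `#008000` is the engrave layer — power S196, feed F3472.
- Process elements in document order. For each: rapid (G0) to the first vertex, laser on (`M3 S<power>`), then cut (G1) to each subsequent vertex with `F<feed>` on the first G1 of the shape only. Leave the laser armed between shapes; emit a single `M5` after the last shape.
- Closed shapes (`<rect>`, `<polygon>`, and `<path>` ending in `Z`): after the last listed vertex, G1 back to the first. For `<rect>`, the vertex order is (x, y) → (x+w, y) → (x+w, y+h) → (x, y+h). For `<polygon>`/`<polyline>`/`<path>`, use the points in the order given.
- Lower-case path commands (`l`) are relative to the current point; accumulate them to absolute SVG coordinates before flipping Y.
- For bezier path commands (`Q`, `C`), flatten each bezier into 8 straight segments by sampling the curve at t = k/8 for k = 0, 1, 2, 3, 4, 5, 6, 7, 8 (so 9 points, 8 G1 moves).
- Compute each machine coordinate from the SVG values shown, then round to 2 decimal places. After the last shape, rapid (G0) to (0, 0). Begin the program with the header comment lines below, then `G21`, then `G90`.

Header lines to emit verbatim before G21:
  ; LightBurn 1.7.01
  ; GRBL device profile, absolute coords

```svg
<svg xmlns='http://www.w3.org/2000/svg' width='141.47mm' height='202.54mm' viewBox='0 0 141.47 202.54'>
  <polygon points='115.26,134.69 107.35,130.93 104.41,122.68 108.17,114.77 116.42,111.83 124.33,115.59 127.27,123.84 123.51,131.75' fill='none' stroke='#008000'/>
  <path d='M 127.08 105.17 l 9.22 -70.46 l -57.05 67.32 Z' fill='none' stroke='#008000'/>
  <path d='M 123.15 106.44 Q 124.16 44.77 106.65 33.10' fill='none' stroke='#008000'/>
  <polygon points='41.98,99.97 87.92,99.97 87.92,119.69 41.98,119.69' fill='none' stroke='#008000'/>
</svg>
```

1 u = 1 mm; y_m = 202.54 − y.

[1] `<polygon>` regular polygon, #008000→engrave S196 F3472: (115.26,67.85) → (107.35,71.61) → (104.41,79.86) → (108.17,87.77) → (116.42,90.71) → (124.33,86.95) → (127.27,78.70) → (123.51,70.79) → (115.26,67.85) (closed)

[2] `<path>` closed polygon, #008000→engrave S196 F3472: (127.08,97.37) → (136.30,167.83) → (79.25,100.51) → (127.08,97.37) (closed)

[3] `<path>` quadratic bezier, #008000→engrave S196 F3472: (123.15,96.10) → (123.11,110.74) → (122.50,123.81) → (121.30,135.32) → (119.53,145.27) → (117.18,153.66) → (114.25,160.48) → (110.74,165.74) → (106.65,169.44)

[4] `<polygon>` rectangle, #008000→engrave S196 F3472: (41.98,102.57) → (87.92,102.57) → (87.92,82.85) → (41.98,82.85) → (41.98,102.57) (closed)

; LightBurn 1.7.01
; GRBL device profile, absolute coords
G21
G90
G0 X115.26 Y67.85
M3 S196
G1 X107.35 Y71.61 F3472
G1 X104.41 Y79.86
G1 X108.17 Y87.77
G1 X116.42 Y90.71
G1 X124.33 Y86.95
G1 X127.27 Y78.70
G1 X123.51 Y70.79
G1 X115.26 Y67.85
G0 X127.08 Y97.37
M3 S196
G1 X136.30 Y167.83 F3472
G1 X79.25 Y100.51
G1 X127.08 Y97.37
G0 X123.15 Y96.10
M3 S196
G1 X123.11 Y110.74 F3472
G1 X122.50 Y123.81
G1 X121.30 Y135.32
G1 X119.53 Y145.27
G1 X117.18 Y153.66
G1 X114.25 Y160.48
G1 X110.74 Y165.74
G1 X106.65 Y169.44
G0 X41.98 Y102.57
M3 S196
G1 X87.92 Y102.57 F3472
G1 X87.92 Y82.85
G1 X41.98 Y82.85
G1 X41.98 Y102.57
M5
G0 X0.00 Y0.00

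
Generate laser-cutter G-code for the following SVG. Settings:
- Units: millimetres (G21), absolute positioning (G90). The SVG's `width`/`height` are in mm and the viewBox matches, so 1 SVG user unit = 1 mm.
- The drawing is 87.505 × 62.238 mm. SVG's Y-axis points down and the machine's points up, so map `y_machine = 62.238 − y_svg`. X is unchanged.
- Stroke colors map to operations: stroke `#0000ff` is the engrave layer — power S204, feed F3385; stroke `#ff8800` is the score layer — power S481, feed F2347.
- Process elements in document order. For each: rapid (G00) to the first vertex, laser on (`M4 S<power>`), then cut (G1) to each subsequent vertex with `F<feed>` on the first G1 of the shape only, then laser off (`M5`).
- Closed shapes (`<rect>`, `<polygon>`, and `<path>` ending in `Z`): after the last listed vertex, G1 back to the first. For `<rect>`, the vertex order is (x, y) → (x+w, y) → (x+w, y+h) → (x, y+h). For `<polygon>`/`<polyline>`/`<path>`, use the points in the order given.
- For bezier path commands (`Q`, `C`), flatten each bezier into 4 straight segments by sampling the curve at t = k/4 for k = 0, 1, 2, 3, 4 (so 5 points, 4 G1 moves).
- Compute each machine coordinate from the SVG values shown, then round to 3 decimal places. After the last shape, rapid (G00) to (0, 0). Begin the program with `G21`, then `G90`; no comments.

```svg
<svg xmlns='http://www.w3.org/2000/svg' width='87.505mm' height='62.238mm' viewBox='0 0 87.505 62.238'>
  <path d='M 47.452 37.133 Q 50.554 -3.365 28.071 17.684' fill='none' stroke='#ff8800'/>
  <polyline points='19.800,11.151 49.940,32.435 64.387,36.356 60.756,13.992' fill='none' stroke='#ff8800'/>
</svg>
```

1 u = 1 mm; y_m = 62.238 − y.

[1] `<path>` quadratic bezier, #ff8800→score S481 F2347: (47.452,25.105) → (47.404,41.507) → (44.158,50.216) → (37.713,51.232) → (28.071,44.554)

[2] `<polyline>` open polyline, #ff8800→score S481 F2347: (19.800,51.087) → (49.940,29.803) → (64.387,25.882) → (60.756,48.246)

G21
G90
G00 X47.452 Y25.105
M4 S481
G1 X47.404 Y41.507 F2347
G1 X44.158 Y50.216
G1 X37.713 Y51.232
G1 X28.071 Y44.554
M5
G00 X19.800 Y51.087
M4 S481
G1 X49.940 Y29.803 F2347
G1 X64.387 Y25.882
G1 X60.756 Y48.246
M5
G00 X0.000 Y0.000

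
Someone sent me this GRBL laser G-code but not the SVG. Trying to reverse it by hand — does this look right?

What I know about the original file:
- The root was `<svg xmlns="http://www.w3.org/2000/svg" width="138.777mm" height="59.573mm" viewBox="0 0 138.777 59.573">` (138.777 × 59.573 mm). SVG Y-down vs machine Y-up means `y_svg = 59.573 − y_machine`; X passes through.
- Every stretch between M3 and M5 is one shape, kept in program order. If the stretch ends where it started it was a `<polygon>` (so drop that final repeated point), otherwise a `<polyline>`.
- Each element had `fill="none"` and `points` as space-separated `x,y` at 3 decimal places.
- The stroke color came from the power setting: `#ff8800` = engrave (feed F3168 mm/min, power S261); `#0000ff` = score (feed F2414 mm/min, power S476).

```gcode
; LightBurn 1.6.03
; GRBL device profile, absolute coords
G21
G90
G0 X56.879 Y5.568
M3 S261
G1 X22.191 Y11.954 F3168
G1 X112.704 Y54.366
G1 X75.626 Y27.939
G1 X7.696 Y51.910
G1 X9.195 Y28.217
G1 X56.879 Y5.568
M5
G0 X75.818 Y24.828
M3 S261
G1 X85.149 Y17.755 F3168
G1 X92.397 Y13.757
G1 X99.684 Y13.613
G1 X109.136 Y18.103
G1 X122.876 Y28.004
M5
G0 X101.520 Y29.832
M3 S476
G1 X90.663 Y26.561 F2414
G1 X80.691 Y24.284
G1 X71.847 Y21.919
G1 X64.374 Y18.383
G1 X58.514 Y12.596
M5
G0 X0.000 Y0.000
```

y_svg = 59.573 − y_m.

[1] S261→`#ff8800` (engrave); closed run; points: 56.879,54.005 22.191,47.619 112.704,5.207 75.626,31.634 7.696,7.663 9.195,31.356

[2] S261→`#ff8800` (engrave); open run; points: 75.818,34.745 85.149,41.818 92.397,45.816 99.684,45.960 109.136,41.470 122.876,31.569

[3] S476→`#0000ff` (score); open run; points: 101.520,29.741 90.663,33.012 80.691,35.289 71.847,37.654 64.374,41.190 58.514,46.977

<svg xmlns="http://www.w3.org/2000/svg" width="138.777mm" height="59.573mm" viewBox="0 0 138.777 59.573">
  <polygon points="56.879,54.005 22.191,47.619 112.704,5.207 75.626,31.634 7.696,7.663 9.195,31.356" fill="none" stroke="#ff8800"/>
  <polyline points="75.818,34.745 85.149,41.818 92.397,45.816 99.684,45.960 109.136,41.470 122.876,31.569" fill="none" stroke="#ff8800"/>
  <polyline points="101.520,29.741 90.663,33.012 80.691,35.289 71.847,37.654 64.374,41.190 58.514,46.977" fill="none" stroke="#0000ff"/>
</svg>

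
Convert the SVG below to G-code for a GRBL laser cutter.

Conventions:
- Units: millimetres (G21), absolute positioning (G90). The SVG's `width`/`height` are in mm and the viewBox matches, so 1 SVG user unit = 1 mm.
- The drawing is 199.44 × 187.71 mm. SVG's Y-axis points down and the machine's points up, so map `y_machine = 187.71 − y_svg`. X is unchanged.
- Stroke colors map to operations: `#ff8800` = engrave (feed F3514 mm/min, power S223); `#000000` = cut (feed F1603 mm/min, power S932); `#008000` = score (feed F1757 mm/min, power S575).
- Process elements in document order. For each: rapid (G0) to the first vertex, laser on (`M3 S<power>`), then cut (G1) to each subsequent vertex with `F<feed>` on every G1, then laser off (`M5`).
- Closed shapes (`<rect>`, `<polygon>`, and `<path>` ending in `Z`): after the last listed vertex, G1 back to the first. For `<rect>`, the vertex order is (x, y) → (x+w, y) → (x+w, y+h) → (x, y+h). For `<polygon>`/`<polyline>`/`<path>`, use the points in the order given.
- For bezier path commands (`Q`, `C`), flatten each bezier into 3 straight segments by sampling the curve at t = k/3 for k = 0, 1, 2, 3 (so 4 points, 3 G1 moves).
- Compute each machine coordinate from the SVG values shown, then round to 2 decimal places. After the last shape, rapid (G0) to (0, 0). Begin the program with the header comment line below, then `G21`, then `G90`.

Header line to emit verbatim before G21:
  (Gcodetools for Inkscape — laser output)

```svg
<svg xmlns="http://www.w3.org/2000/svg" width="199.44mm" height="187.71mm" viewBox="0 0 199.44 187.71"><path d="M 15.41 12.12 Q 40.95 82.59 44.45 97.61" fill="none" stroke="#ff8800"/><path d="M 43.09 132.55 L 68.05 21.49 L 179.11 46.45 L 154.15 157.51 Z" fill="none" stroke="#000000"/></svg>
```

(Gcodetools for Inkscape — laser output)
G21
G90
G0 X15.41 Y175.59
M3 S223
G1 X29.99 Y134.77 F3514
G1 X39.67 Y106.27 F3514
G1 X44.45 Y90.10 F3514
M5
G0 X43.09 Y55.16
M3 S932
G1 X68.05 Y166.22 F1603
G1 X179.11 Y141.26 F1603
G1 X154.15 Y30.20 F1603
G1 X43.09 Y55.16 F1603
M5
G0 X0.00 Y0.00

Since the viewBox matches the mm dimensions, user units are millimetres directly. The only transform is the Y-flip y_m = 187.71 − y_svg.

Shape 1 is a quadratic bezier drawn with `<path>`. Its stroke #ff8800 means engrave at S223, F3514. After flipping Y the toolpath is (15.41,175.59) → (29.99,134.77) → (39.67,106.27) → (44.45,90.10).

Shape 2 is a regular polygon drawn with `<path>`. Its stroke #000000 means cut at S932, F1603. After flipping Y the toolpath is (43.09,55.16) → (68.05,166.22) → (179.11,141.26) → (154.15,30.20) → (43.09,55.16), returning to the start.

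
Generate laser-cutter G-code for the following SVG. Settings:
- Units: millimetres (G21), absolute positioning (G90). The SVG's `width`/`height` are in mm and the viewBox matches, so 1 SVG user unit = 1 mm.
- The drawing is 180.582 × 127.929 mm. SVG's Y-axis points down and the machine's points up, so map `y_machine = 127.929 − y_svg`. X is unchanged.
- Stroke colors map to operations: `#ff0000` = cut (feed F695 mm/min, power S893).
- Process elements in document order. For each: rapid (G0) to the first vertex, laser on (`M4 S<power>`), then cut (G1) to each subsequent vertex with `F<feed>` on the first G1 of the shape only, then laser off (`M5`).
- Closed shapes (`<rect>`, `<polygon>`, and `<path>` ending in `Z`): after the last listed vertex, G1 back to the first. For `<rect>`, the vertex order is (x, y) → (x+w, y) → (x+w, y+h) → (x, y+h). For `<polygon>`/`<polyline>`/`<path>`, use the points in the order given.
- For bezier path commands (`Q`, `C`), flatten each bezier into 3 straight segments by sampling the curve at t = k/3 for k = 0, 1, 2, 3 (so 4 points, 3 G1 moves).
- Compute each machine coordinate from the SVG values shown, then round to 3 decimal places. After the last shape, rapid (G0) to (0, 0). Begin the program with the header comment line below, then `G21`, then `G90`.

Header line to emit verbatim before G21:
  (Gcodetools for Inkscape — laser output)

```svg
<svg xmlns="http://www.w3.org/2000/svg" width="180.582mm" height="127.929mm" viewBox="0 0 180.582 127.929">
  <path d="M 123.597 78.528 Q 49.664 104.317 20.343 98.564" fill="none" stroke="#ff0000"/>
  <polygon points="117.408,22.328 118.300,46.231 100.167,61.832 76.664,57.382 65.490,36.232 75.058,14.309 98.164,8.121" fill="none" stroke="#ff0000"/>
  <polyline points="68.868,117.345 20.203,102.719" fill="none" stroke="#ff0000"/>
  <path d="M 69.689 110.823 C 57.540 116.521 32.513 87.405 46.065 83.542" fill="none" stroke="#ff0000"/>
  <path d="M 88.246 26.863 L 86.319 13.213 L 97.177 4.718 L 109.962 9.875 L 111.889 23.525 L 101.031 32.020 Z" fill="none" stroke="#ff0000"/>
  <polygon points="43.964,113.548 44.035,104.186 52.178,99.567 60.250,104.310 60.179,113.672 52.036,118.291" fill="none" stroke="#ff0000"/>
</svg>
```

Since the viewBox matches the mm dimensions, user units are millimetres directly. The only transform is the Y-flip y_m = 127.929 − y_svg.

Shape 1 is a quadratic bezier drawn with `<path>`. Its stroke #ff0000 means cut at S893, F695. After flipping Y the toolpath is (123.597,49.401) → (79.265,35.713) → (44.847,29.034) → (20.343,29.365).

Shape 2 is a regular polygon drawn with `<polygon>`. Its stroke #ff0000 means cut at S893, F695. After flipping Y the toolpath is (117.408,105.601) → (118.300,81.698) → (100.167,66.097) → (76.664,70.547) → (65.490,91.697) → (75.058,113.620) → (98.164,119.808) → (117.408,105.601), returning to the start.

Shape 3 is a line segment drawn with `<polyline>`. Its stroke #ff0000 means cut at S893, F695. After flipping Y the toolpath is (68.868,10.584) → (20.203,25.210).

Shape 4 is a cubic bezier drawn with `<path>`. Its stroke #ff0000 means cut at S893, F695. After flipping Y the toolpath is (69.689,17.106) → (55.153,20.788) → (43.467,34.331) → (46.065,44.387).

Shape 5 is a regular polygon drawn with `<path>`. Its stroke #ff0000 means cut at S893, F695. After flipping Y the toolpath is (88.246,101.066) → (86.319,114.716) → (97.177,123.211) → (109.962,118.054) → (111.889,104.404) → (101.031,95.909) → (88.246,101.066), returning to the start.

Shape 6 is a regular polygon drawn with `<polygon>`. Its stroke #ff0000 means cut at S893, F695. After flipping Y the toolpath is (43.964,14.381) → (44.035,23.743) → (52.178,28.362) → (60.250,23.619) → (60.179,14.257) → (52.036,9.638) → (43.964,14.381), returning to the start.

(Gcodetools for Inkscape — laser output)
G21
G90
G0 X123.597 Y49.401
M4 S893
G1 X79.265 Y35.713 F695
G1 X44.847 Y29.034
G1 X20.343 Y29.365
M5
G0 X117.408 Y105.601
M4 S893
G1 X118.300 Y81.698 F695
G1 X100.167 Y66.097
G1 X76.664 Y70.547
G1 X65.490 Y91.697
G1 X75.058 Y113.620
G1 X98.164 Y119.808
G1 X117.408 Y105.601
M5
G0 X68.868 Y10.584
M4 S893
G1 X20.203 Y25.210 F695
M5
G0 X69.689 Y17.106
M4 S893
G1 X55.153 Y20.788 F695
G1 X43.467 Y34.331
G1 X46.065 Y44.387
M5
G0 X88.246 Y101.066
M4 S893
G1 X86.319 Y114.716 F695
G1 X97.177 Y123.211
G1 X109.962 Y118.054
G1 X111.889 Y104.404
G1 X101.031 Y95.909
G1 X88.246 Y101.066
M5
G0 X43.964 Y14.381
M4 S893
G1 X44.035 Y23.743 F695
G1 X52.178 Y28.362
G1 X60.250 Y23.619
G1 X60.179 Y14.257
G1 X52.036 Y9.638
G1 X43.964 Y14.381
M5
G0 X0.000 Y0.000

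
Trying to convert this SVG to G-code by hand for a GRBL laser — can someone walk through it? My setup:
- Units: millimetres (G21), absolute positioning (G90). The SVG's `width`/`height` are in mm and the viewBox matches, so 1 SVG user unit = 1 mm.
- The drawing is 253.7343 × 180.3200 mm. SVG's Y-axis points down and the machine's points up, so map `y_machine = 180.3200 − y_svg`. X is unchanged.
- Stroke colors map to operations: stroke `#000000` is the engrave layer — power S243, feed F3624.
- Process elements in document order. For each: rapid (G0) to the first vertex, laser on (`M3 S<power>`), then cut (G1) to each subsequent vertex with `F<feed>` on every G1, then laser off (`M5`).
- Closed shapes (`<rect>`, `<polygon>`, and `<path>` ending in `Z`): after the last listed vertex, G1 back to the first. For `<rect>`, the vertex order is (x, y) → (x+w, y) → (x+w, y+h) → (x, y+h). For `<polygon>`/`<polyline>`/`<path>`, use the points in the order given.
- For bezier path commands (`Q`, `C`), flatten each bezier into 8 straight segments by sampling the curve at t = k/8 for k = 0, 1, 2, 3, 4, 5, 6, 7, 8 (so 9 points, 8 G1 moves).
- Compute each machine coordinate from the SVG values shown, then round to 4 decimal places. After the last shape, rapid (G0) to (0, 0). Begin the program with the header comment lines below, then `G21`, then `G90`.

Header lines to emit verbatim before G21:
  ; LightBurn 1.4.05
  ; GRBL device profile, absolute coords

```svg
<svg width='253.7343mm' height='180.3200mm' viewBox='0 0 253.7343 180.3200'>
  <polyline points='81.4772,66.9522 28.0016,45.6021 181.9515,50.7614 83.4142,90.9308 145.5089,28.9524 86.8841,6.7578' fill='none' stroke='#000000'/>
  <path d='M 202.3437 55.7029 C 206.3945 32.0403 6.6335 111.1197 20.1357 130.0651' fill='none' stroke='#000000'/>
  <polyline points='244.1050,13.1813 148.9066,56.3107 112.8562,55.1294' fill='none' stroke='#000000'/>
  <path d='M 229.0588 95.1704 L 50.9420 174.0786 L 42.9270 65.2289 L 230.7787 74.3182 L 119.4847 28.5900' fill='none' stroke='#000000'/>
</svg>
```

; LightBurn 1.4.05
; GRBL device profile, absolute coords
G21
G90
G0 X81.4772 Y113.3678
M3 S243
G1 X28.0016 Y134.7179 F3624
G1 X181.9515 Y129.5586 F3624
G1 X83.4142 Y89.3892 F3624
G1 X145.5089 Y151.3676 F3624
G1 X86.8841 Y173.5622 F3624
M5
G0 X202.3437 Y124.6171
M3 S243
G1 X195.1237 Y128.9927 F3624
G1 X173.6839 Y125.6449 F3624
G1 X142.9119 Y116.4824 F3624
G1 X107.6954 Y103.4140 F3624
G1 X72.9219 Y88.3483 F3624
G1 X43.4791 Y73.1941 F3624
G1 X24.2545 Y59.8601 F3624
G1 X20.1357 Y50.2549 F3624
M5
G0 X244.1050 Y167.1387
M3 S243
G1 X148.9066 Y124.0093 F3624
G1 X112.8562 Y125.1906 F3624
M5
G0 X229.0588 Y85.1496
M3 S243
G1 X50.9420 Y6.2414 F3624
G1 X42.9270 Y115.0911 F3624
G1 X230.7787 Y106.0018 F3624
G1 X119.4847 Y151.7300 F3624
M5
G0 X0.0000 Y0.0000

Since the viewBox matches the mm dimensions, user units are millimetres directly. The only transform is the Y-flip y_m = 180.3200 − y_svg.

Shape 1 is a open polyline drawn with `<polyline>`. Its stroke #000000 means engrave at S243, F3624. After flipping Y the toolpath is (81.4772,113.3678) → (28.0016,134.7179) → (181.9515,129.5586) → (83.4142,89.3892) → (145.5089,151.3676) → (86.8841,173.5622).

Shape 2 is a cubic bezier drawn with `<path>`. Its stroke #000000 means engrave at S243, F3624. After flipping Y the toolpath is (202.3437,124.6171) → (195.1237,128.9927) → (173.6839,125.6449) → (142.9119,116.4824) → (107.6954,103.4140) → (72.9219,88.3483) → (43.4791,73.1941) → (24.2545,59.8601) → (20.1357,50.2549).

Shape 3 is a open polyline drawn with `<polyline>`. Its stroke #000000 means engrave at S243, F3624. After flipping Y the toolpath is (244.1050,167.1387) → (148.9066,124.0093) → (112.8562,125.1906).

Shape 4 is a open polyline drawn with `<path>`. Its stroke #000000 means engrave at S243, F3624. After flipping Y the toolpath is (229.0588,85.1496) → (50.9420,6.2414) → (42.9270,115.0911) → (230.7787,106.0018) → (119.4847,151.7300).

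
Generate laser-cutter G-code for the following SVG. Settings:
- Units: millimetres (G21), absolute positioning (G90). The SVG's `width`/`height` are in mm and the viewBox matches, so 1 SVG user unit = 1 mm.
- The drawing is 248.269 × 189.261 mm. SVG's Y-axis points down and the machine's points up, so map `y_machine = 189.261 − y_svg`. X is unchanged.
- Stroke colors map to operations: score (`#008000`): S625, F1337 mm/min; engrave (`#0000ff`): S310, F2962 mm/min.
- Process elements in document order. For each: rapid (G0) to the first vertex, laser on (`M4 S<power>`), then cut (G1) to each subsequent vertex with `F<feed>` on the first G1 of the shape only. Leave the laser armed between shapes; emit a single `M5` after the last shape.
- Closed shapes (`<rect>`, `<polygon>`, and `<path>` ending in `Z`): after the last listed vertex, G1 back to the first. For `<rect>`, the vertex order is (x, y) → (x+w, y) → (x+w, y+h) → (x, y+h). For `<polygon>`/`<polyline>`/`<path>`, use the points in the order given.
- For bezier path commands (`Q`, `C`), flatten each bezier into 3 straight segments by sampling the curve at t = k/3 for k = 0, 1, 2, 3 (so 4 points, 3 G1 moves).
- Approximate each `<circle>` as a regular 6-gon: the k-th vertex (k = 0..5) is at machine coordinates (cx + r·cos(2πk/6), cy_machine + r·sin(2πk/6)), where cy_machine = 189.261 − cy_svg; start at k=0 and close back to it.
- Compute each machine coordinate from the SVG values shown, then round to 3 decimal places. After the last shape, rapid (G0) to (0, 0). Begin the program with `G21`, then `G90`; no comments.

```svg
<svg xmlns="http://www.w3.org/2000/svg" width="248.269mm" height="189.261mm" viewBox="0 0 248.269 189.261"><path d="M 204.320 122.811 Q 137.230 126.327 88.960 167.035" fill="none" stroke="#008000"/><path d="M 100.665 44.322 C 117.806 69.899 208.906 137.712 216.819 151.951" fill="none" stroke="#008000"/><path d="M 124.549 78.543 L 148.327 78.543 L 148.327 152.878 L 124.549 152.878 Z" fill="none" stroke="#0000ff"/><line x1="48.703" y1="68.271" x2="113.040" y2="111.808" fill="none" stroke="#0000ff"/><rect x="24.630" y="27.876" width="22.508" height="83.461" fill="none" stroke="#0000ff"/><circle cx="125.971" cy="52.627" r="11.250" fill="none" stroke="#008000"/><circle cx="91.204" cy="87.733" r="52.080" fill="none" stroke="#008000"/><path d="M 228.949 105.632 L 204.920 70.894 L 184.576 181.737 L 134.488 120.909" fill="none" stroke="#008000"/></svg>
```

G21
G90
G0 X204.320 Y66.450
M4 S625
G1 X161.684 Y59.974 F1337
G1 X123.231 Y45.232
G1 X88.960 Y22.226
G0 X100.665 Y144.939
M4 S625
G1 X136.639 Y108.832 F1337
G1 X186.997 Y65.858
G1 X216.819 Y37.310
G0 X124.549 Y110.718
M4 S310
G1 X148.327 Y110.718 F2962
G1 X148.327 Y36.383
G1 X124.549 Y36.383
G1 X124.549 Y110.718
G0 X48.703 Y120.990
M4 S310
G1 X113.040 Y77.453 F2962
G0 X24.630 Y161.385
M4 S310
G1 X47.138 Y161.385 F2962
G1 X47.138 Y77.924
G1 X24.630 Y77.924
G1 X24.630 Y161.385
G0 X137.221 Y136.634
M4 S625
G1 X131.596 Y146.377 F1337
G1 X120.346 Y146.377
G1 X114.721 Y136.634
G1 X120.346 Y126.891
G1 X131.596 Y126.891
G1 X137.221 Y136.634
G0 X143.284 Y101.528
M4 S625
G1 X117.244 Y146.631 F1337
G1 X65.164 Y146.631
G1 X39.124 Y101.528
G1 X65.164 Y56.425
G1 X117.244 Y56.425
G1 X143.284 Y101.528
G0 X228.949 Y83.629
M4 S625
G1 X204.920 Y118.367 F1337
G1 X184.576 Y7.524
G1 X134.488 Y68.352
M5
G0 X0.000 Y0.000

1 u = 1 mm; y_m = 189.261 − y.

[1] `<path>` quadratic bezier, #008000→score S625 F1337: (204.320,66.450) → (161.684,59.974) → (123.231,45.232) → (88.960,22.226)

[2] `<path>` cubic bezier, #008000→score S625 F1337: (100.665,144.939) → (136.639,108.832) → (186.997,65.858) → (216.819,37.310)

[3] `<path>` rectangle, #0000ff→engrave S310 F2962: (124.549,110.718) → (148.327,110.718) → (148.327,36.383) → (124.549,36.383) → (124.549,110.718) (closed)

[4] `<line>` line segment, #0000ff→engrave S310 F2962: (48.703,120.990) → (113.040,77.453)

[5] `<rect>` rectangle, #0000ff→engrave S310 F2962: (24.630,161.385) → (47.138,161.385) → (47.138,77.924) → (24.630,77.924) → (24.630,161.385) (closed)

[6] `<circle>` circle, #008000→score S625 F1337: (137.221,136.634) → (131.596,146.377) → (120.346,146.377) → (114.721,136.634) → (120.346,126.891) → (131.596,126.891) → (137.221,136.634) (closed)

[7] `<circle>` circle, #008000→score S625 F1337: (143.284,101.528) → (117.244,146.631) → (65.164,146.631) → (39.124,101.528) → (65.164,56.425) → (117.244,56.425) → (143.284,101.528) (closed)

[8] `<path>` open polyline, #008000→score S625 F1337: (228.949,83.629) → (204.920,118.367) → (184.576,7.524) → (134.488,68.352)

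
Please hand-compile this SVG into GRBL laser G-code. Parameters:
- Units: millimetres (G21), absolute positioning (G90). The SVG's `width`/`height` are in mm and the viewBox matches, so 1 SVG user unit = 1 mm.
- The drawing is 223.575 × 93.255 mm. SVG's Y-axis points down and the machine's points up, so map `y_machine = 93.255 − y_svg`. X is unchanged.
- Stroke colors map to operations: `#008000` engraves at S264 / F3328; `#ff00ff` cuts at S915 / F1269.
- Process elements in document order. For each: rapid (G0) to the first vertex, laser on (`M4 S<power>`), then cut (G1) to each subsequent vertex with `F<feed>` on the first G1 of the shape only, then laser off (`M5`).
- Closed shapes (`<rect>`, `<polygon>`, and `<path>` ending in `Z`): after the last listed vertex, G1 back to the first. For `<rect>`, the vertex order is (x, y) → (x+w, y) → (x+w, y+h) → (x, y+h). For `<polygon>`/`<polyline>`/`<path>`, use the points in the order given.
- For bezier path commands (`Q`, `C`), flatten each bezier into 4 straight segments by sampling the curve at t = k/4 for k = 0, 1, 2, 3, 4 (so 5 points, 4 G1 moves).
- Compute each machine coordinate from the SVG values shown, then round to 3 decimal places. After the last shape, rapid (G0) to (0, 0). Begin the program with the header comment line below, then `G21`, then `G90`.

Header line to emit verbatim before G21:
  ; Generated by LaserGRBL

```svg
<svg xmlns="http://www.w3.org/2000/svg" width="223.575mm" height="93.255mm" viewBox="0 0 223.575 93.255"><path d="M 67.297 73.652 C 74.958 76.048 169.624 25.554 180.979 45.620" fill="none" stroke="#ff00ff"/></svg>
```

; Generated by LaserGRBL
G21
G90
G0 X67.297 Y19.603
M4 S915
G1 X86.695 Y25.794 F1269
G1 X122.753 Y40.245
G1 X159.503 Y51.383
G1 X180.979 Y47.635
M5
G0 X0.000 Y0.000

Since the viewBox matches the mm dimensions, user units are millimetres directly. The only transform is the Y-flip y_m = 93.255 − y_svg.

Shape 1 is a cubic bezier drawn with `<path>`. Its stroke #ff00ff means cut at S915, F1269. After flipping Y the toolpath is (67.297,19.603) → (86.695,25.794) → (122.753,40.245) → (159.503,51.383) → (180.979,47.635).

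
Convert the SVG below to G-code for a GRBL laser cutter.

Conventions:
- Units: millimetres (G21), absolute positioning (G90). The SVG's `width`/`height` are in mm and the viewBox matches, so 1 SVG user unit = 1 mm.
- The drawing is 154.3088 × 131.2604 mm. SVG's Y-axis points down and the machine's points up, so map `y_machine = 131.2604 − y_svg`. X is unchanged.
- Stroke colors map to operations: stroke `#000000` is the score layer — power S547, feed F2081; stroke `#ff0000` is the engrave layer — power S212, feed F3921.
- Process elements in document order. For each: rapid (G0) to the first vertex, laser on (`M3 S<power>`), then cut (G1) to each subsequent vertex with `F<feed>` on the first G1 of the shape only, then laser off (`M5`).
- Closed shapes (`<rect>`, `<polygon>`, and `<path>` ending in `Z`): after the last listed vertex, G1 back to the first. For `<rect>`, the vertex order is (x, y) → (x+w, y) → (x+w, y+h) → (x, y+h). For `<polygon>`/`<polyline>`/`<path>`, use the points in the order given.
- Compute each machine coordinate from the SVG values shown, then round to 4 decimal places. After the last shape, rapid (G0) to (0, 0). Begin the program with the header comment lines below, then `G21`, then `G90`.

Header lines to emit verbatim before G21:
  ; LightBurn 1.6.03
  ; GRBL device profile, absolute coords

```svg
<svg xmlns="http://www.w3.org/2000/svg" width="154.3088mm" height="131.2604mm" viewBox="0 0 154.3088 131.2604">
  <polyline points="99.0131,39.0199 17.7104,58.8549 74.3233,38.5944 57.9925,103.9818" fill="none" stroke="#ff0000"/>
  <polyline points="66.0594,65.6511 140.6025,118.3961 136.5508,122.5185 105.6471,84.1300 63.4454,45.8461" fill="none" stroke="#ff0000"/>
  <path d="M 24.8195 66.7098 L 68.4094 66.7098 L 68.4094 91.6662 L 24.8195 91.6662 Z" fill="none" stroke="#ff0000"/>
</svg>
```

; LightBurn 1.6.03
; GRBL device profile, absolute coords
G21
G90
G0 X99.0131 Y92.2405
M3 S212
G1 X17.7104 Y72.4055 F3921
G1 X74.3233 Y92.6660
G1 X57.9925 Y27.2786
M5
G0 X66.0594 Y65.6093
M3 S212
G1 X140.6025 Y12.8643 F3921
G1 X136.5508 Y8.7419
G1 X105.6471 Y47.1304
G1 X63.4454 Y85.4143
M5
G0 X24.8195 Y64.5506
M3 S212
G1 X68.4094 Y64.5506 F3921
G1 X68.4094 Y39.5942
G1 X24.8195 Y39.5942
G1 X24.8195 Y64.5506
M5
G0 X0.0000 Y0.0000

viewBox `0 0 154.3088 131.2604` with mm width/height → 1 unit = 1 mm. Flip: y_m = 131.2604 − y_svg.

**Shape 1** — `<polyline>` open polyline, stroke `#ff0000` → engrave (S212, F3921). Machine vertices: (99.0131,92.2405) → (17.7104,72.4055) → (74.3233,92.6660) → (57.9925,27.2786). Open path.

**Shape 2** — `<polyline>` open polyline, stroke `#ff0000` → engrave (S212, F3921). Machine vertices: (66.0594,65.6093) → (140.6025,12.8643) → (136.5508,8.7419) → (105.6471,47.1304) → (63.4454,85.4143). Open path.

**Shape 3** — `<path>` rectangle, stroke `#ff0000` → engrave (S212, F3921). Machine vertices: (24.8195,64.5506) → (68.4094,64.5506) → (68.4094,39.5942) → (24.8195,39.5942) → (24.8195,64.5506). Closed: final G1 returns to the first vertex.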